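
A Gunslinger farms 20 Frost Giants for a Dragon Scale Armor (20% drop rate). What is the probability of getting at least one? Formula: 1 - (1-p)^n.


P(at least one) = 1 - P(none) = 1 - (1-p)^n
p = 20/100 = 0.2
1 - p = 0.8
(1 - p)^20 = 0.8^20 = 0.011529
P(at least one) = 1 - 0.011529 = 0.9885

0.9885


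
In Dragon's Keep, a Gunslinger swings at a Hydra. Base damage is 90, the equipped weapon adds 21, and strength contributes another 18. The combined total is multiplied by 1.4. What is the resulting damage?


Sum base + weapon + str = 90 + 21 + 18 = 129
Multiply by 1.4:
129 * 1.4 = 180.6

180.6 damage


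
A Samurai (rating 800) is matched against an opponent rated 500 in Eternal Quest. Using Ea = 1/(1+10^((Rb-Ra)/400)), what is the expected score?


Elo expected score: Ea = 1/(1 + 10^((Rb-Ra)/400))
Rb - Ra = 500 - 800 = -300
(Rb-Ra)/400 = -300/400 = -0.75
10^-0.75 = 0.177828
Ea = 1/(1 + 0.177828) = 1/1.177828 = 0.8490

0.8490


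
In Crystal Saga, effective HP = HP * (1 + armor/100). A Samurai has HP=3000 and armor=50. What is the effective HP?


EHP = 3000 * (1 + 50/100)
= 3000 * (1 + 0.5)
= 3000 * 1.5
= 4500.0

4500.0 EHP


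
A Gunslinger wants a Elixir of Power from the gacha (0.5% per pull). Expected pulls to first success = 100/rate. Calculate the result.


Expected pulls for a geometric distribution = 1/p = 100 / rate%
= 100 / 0.5
= 200.0

200.0 pulls


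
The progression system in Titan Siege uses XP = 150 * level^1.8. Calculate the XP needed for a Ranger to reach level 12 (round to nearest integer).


XP = 150 * level^1.8
Substitute level = 12:
XP = 150 * 12^1.8
= 150 * 87.6045
= 13141

13141 XP


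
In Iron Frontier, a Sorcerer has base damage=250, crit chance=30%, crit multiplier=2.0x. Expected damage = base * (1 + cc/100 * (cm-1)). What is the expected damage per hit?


E[dmg] = base * (1 + crit_chance * (crit_mult - 1))
cc as decimal = 30/100 = 0.3
cm - 1 = 2.0 - 1 = 1.0
Bonus factor = 0.3 * 1.0 = 0.3
Total multiplier = 1 + 0.3 = 1.3
Expected damage = 250 * 1.3 = 325.00

325.00 damage


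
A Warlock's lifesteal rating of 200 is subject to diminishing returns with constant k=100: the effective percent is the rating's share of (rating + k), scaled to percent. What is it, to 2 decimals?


effective% = rating / (rating + k) * 100
= 200 / (200 + 100) * 100
= 200 / 300 * 100
= 0.666667 * 100
= 66.67%

66.67%


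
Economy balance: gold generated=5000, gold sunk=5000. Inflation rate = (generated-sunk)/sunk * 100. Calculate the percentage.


Net gold = 5000 - 5000 = 0
Inflation rate = net / sunk * 100 = 0 / 5000 * 100
= 0.0 * 100
= 0.00%

0.00%


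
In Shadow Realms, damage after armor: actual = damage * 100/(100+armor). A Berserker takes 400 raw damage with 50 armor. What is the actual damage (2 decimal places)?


actual = 400 * 100 / (100 + 50)
= 400 * 100 / 150
= 40000 / 150
= 266.67

266.67 damage


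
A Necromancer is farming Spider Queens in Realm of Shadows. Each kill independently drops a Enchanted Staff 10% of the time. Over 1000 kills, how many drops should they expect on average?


Expected drops = kills * (drop_rate / 100)
= 1000 * (10 / 100)
= 1000 * 0.1
= 100.0

100.0 drops


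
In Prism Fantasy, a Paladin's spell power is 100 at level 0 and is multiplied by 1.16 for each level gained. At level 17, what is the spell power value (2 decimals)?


value = base * growth^level
= 100 * 1.16^17
= 100 * 12.467685
= 1246.77

1246.77 spell power


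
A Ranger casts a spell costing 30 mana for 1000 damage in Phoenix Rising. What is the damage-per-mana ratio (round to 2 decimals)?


Efficiency = damage / mana
= 1000 / 30
= 33.33

33.33 dmg/mana


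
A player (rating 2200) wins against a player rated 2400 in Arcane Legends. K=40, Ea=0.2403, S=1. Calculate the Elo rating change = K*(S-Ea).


Elo update: delta = K * (S - Ea), where S = 1 (wins)
S - Ea = 1 - 0.2403 = 0.7597
Rating change = 40 * 0.7597
= 30.39

30.39 rating points


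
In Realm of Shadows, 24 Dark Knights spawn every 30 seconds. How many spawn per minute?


Spawns per minute = count * (60 / interval)
= 24 * (60 / 30)
= 24 * 2.0
= 48.0

48.0 per minute


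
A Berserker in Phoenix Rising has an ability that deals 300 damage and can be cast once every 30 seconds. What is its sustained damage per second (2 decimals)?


DPS = damage / cooldown
= 300 / 30
= 10.00

10.00 DPS


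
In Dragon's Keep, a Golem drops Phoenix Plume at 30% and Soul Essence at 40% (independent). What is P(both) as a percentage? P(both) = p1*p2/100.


For independent events, P(both) = P(A) * P(B)
= 30% * 40%
= 1200 / 100 %
= 12.0%

12.0%


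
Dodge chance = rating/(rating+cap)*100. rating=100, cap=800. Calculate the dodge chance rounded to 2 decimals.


dodge% = 100 / (100 + 800) * 100
= 100 / 900 * 100
= 0.111111 * 100
= 11.11%

11.11%


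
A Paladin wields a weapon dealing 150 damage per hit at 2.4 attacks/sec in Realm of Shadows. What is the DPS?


DPS = damage * attack_speed
= 150 * 2.4
= 360.0

360.0 DPS


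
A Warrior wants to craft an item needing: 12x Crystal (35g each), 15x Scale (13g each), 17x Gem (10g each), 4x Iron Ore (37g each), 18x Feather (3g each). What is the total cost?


Cost breakdown:
  Crystal: 12 * 35 = 420
  Scale: 15 * 13 = 195
  Gem: 17 * 10 = 170
  Iron Ore: 4 * 37 = 148
  Feather: 18 * 3 = 54
Total = 420 + 195 + 170 + 148 + 54 = 987

987 gold


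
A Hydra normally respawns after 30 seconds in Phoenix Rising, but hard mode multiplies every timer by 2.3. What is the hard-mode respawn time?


Respawn time = base * multiplier
= 30 * 2.3
= 69.0 seconds

69.0 seconds


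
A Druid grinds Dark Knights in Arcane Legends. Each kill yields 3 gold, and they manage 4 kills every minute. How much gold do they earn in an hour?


Gold per minute = 3 * 4 = 12
Gold per hour = 12 * 60 = 720

720 gold/hour


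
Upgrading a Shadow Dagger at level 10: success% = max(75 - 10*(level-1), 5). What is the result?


raw_rate = 75 - 10 * (10 - 1)
= 75 - 10 * 9
= 75 - 90
= -15
Apply floor: max(-15, 5) = 5%

5%


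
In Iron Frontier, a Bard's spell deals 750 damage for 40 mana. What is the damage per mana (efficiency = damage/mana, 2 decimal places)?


Efficiency = damage / mana
= 750 / 40
= 18.75

18.75 dmg/mana


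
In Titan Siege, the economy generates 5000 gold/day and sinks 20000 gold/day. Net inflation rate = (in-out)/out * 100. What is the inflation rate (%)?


Net gold = 5000 - 20000 = -15000
Inflation rate = net / sunk * 100 = -15000 / 20000 * 100
= -0.75 * 100
= -75.00%

-75.00%


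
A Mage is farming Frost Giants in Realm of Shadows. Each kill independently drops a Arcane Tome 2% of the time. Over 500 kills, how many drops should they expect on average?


Expected drops = kills * (drop_rate / 100)
= 500 * (2 / 100)
= 500 * 0.02
= 10.0

10.0 drops


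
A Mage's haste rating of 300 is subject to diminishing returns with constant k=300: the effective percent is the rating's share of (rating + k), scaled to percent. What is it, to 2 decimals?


effective% = rating / (rating + k) * 100
= 300 / (300 + 300) * 100
= 300 / 600 * 100
= 0.5 * 100
= 50.00%

50.00%


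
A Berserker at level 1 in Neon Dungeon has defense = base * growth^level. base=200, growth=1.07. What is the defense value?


value = base * growth^level
= 200 * 1.07^1
= 200 * 1.07
= 214.00

214.00 defense


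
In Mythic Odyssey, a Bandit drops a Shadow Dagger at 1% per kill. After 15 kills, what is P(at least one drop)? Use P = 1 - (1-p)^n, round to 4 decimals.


P(at least one) = 1 - P(none) = 1 - (1-p)^n
p = 1/100 = 0.01
1 - p = 0.99
(1 - p)^15 = 0.99^15 = 0.860058
P(at least one) = 1 - 0.860058 = 0.1399

0.1399


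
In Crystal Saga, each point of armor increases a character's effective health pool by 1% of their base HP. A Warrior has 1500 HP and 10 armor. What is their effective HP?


EHP = 1500 * (1 + 10/100)
= 1500 * (1 + 0.1)
= 1500 * 1.1
= 1650.0

1650.0 EHP


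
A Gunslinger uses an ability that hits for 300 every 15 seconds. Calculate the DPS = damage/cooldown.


DPS = damage / cooldown
= 300 / 15
= 20.00

20.00 DPS


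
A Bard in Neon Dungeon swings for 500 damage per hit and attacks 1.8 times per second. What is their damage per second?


DPS = damage * attack_speed
= 500 * 1.8
= 900.0

900.0 DPS


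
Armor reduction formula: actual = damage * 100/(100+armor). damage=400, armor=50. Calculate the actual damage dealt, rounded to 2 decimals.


actual = 400 * 100 / (100 + 50)
= 400 * 100 / 150
= 40000 / 150
= 266.67

266.67 damage


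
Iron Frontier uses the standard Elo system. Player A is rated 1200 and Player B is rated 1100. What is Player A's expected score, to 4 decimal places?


Elo expected score: Ea = 1/(1 + 10^((Rb-Ra)/400))
Rb - Ra = 1100 - 1200 = -100
(Rb-Ra)/400 = -100/400 = -0.25
10^-0.25 = 0.562341
Ea = 1/(1 + 0.562341) = 1/1.562341 = 0.6401

0.6401


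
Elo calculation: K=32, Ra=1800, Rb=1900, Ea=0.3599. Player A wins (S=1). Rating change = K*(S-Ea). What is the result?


Elo update: delta = K * (S - Ea), where S = 1 (wins)
S - Ea = 1 - 0.3599 = 0.6401
Rating change = 32 * 0.6401
= 20.48

20.48 rating points


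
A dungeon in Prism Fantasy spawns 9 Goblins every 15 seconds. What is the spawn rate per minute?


Spawns per minute = count * (60 / interval)
= 9 * (60 / 15)
= 9 * 4.0
= 36.0

36.0 per minute


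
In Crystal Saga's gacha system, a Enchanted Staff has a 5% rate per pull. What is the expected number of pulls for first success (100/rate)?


Expected pulls for a geometric distribution = 1/p = 100 / rate%
= 100 / 5
= 20.0

20.0 pulls


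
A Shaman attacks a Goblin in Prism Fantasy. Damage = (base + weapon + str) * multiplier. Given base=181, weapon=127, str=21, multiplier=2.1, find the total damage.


Sum base + weapon + str = 181 + 127 + 21 = 329
Multiply by 2.1:
329 * 2.1 = 690.9

690.9 damage


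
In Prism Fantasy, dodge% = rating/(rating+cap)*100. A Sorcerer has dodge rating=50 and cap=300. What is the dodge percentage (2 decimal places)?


dodge% = 50 / (50 + 300) * 100
= 50 / 350 * 100
= 0.142857 * 100
= 14.29%

14.29%


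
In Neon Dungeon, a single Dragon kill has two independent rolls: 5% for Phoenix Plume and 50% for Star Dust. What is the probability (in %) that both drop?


For independent events, P(both) = P(A) * P(B)
= 5% * 50%
= 250 / 100 %
= 2.5%

2.5%


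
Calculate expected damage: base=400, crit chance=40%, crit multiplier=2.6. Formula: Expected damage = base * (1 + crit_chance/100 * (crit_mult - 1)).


E[dmg] = base * (1 + crit_chance * (crit_mult - 1))
cc as decimal = 40/100 = 0.4
cm - 1 = 2.6 - 1 = 1.6
Bonus factor = 0.4 * 1.6 = 0.64
Total multiplier = 1 + 0.64 = 1.64
Expected damage = 400 * 1.64 = 656.00

656.00 damage


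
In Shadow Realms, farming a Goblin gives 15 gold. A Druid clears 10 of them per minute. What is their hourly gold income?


Gold per minute = 15 * 10 = 150
Gold per hour = 150 * 60 = 9000

9000 gold/hour


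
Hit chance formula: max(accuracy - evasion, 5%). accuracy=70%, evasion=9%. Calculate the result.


accuracy - evasion = 70 - 9 = 61
Apply floor: max(61, 5) = 61
Hit chance = 61%

61%


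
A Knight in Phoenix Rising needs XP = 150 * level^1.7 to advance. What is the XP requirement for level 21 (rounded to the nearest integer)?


XP = 150 * level^1.7
Substitute level = 21:
XP = 150 * 21^1.7
= 150 * 176.9183
= 26538

26538 XP


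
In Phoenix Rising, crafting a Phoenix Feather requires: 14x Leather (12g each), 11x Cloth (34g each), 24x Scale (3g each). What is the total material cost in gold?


Cost breakdown:
  Leather: 14 * 12 = 168
  Cloth: 11 * 34 = 374
  Scale: 24 * 3 = 72
Total = 168 + 374 + 72 = 614

614 gold


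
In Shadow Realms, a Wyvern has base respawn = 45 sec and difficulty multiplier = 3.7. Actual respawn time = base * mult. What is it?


Respawn time = base * multiplier
= 45 * 3.7
= 166.5 seconds

166.5 seconds


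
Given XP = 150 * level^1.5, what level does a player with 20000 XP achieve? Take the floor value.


XP = 150 * level^1.5, so level = (XP / 150)^(1/1.5)
= (20000 / 150)^(1/1.5)
= 133.3333^0.6667
= 26.0991
Floor: level = 26

level 26


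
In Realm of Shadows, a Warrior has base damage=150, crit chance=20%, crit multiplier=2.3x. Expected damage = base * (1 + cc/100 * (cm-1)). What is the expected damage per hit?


E[dmg] = base * (1 + crit_chance * (crit_mult - 1))
cc as decimal = 20/100 = 0.2
cm - 1 = 2.3 - 1 = 1.3
Bonus factor = 0.2 * 1.3 = 0.26
Total multiplier = 1 + 0.26 = 1.26
Expected damage = 150 * 1.26 = 189.00

189.00 damage


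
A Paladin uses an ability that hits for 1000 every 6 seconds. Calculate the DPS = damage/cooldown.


DPS = damage / cooldown
= 1000 / 6
= 166.67

166.67 DPS


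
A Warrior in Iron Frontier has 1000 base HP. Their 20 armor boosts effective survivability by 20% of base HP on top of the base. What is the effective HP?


EHP = 1000 * (1 + 20/100)
= 1000 * (1 + 0.2)
= 1000 * 1.2
= 1200.0

1200.0 EHP


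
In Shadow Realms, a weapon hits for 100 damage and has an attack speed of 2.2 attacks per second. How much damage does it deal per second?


DPS = damage * attack_speed
= 100 * 2.2
= 220.0

220.0 DPS


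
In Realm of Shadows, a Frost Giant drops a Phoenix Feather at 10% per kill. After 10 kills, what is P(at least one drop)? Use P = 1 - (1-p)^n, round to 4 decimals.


P(at least one) = 1 - P(none) = 1 - (1-p)^n
p = 10/100 = 0.1
1 - p = 0.9
(1 - p)^10 = 0.9^10 = 0.348678
P(at least one) = 1 - 0.348678 = 0.6513

0.6513


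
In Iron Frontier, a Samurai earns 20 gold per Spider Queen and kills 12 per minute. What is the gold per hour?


Gold per minute = 20 * 12 = 240
Gold per hour = 240 * 60 = 14400

14400 gold/hour


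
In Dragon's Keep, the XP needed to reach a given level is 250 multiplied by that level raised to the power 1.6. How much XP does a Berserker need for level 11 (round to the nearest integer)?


XP = 250 * level^1.6
Substitute level = 11:
XP = 250 * 11^1.6
= 250 * 46.3691
= 11592

11592 XP


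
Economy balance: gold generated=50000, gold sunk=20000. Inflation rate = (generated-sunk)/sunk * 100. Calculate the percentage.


Net gold = 50000 - 20000 = 30000
Inflation rate = net / sunk * 100 = 30000 / 20000 * 100
= 1.5 * 100
= 150.00%

150.00%


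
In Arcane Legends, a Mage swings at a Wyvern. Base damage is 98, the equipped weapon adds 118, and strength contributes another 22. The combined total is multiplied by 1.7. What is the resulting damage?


Sum base + weapon + str = 98 + 118 + 22 = 238
Multiply by 1.7:
238 * 1.7 = 404.6

404.6 damage


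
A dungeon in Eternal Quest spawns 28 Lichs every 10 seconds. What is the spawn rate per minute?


Spawns per minute = count * (60 / interval)
= 28 * (60 / 10)
= 28 * 6.0
= 168.0

168.0 per minute


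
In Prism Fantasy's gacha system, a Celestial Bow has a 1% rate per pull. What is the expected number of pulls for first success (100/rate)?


Expected pulls for a geometric distribution = 1/p = 100 / rate%
= 100 / 1
= 100.0

100.0 pulls


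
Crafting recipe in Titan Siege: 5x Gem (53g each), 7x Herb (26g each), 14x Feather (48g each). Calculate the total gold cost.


Cost breakdown:
  Gem: 5 * 53 = 265
  Herb: 7 * 26 = 182
  Feather: 14 * 48 = 672
Total = 265 + 182 + 672 = 1119

1119 gold


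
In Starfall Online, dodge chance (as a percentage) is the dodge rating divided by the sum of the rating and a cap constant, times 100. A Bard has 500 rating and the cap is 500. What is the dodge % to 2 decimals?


dodge% = 500 / (500 + 500) * 100
= 500 / 1000 * 100
= 0.5 * 100
= 50.00%

50.00%


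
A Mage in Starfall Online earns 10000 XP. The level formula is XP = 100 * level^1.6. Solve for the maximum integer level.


XP = 100 * level^1.6, so level = (XP / 100)^(1/1.6)
= (10000 / 100)^(1/1.6)
= 100.0^0.625
= 17.7828
Floor: level = 17

level 17


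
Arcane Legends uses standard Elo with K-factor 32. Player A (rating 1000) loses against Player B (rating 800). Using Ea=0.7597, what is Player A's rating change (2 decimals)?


Elo update: delta = K * (S - Ea), where S = 0 (loses)
S - Ea = 0 - 0.7597 = -0.7597
Rating change = 32 * -0.7597
= -24.31

-24.31 rating points


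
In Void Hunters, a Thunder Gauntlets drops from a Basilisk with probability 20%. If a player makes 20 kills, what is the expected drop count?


Expected drops = kills * (drop_rate / 100)
= 20 * (20 / 100)
= 20 * 0.2
= 4.0

4.0 drops


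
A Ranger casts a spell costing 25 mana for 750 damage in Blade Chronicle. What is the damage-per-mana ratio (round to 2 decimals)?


Efficiency = damage / mana
= 750 / 25
= 30.00

30.00 dmg/mana


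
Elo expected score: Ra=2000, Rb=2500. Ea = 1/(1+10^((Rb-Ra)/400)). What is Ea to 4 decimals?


Elo expected score: Ea = 1/(1 + 10^((Rb-Ra)/400))
Rb - Ra = 2500 - 2000 = 500
(Rb-Ra)/400 = 500/400 = 1.25
10^1.25 = 17.782794
Ea = 1/(1 + 17.782794) = 1/18.782794 = 0.0532

0.0532


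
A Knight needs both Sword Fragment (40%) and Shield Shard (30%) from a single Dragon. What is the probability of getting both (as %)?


For independent events, P(both) = P(A) * P(B)
= 40% * 30%
= 1200 / 100 %
= 12.0%

12.0%


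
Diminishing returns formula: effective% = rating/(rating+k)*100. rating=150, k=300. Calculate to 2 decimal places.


effective% = rating / (rating + k) * 100
= 150 / (150 + 300) * 100
= 150 / 450 * 100
= 0.333333 * 100
= 33.33%

33.33%


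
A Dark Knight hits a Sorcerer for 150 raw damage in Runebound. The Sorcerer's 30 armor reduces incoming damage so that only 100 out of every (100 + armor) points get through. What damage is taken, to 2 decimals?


actual = 150 * 100 / (100 + 30)
= 150 * 100 / 130
= 15000 / 130
= 115.38

115.38 damage


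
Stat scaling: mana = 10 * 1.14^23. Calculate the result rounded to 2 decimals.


value = base * growth^level
= 10 * 1.14^23
= 10 * 20.361585
= 203.62

203.62 mana


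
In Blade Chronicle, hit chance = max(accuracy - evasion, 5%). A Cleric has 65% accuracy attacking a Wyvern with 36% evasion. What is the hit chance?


accuracy - evasion = 65 - 36 = 29
Apply floor: max(29, 5) = 29
Hit chance = 29%

29%


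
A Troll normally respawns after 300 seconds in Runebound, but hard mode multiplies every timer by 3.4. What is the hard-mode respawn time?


Respawn time = base * multiplier
= 300 * 3.4
= 1020.0 seconds

1020.0 seconds


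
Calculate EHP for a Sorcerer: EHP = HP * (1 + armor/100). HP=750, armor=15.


EHP = 750 * (1 + 15/100)
= 750 * (1 + 0.15)
= 750 * 1.15
= 862.5

862.5 EHP


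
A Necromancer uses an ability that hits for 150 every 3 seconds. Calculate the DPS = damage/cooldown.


DPS = damage / cooldown
= 150 / 3
= 50.00

50.00 DPS


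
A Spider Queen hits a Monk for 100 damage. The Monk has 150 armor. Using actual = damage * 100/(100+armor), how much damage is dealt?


actual = 100 * 100 / (100 + 150)
= 100 * 100 / 250
= 10000 / 250
= 40.00

40.00 damage


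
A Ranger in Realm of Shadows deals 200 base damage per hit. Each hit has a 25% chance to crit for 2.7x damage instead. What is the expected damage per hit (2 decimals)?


E[dmg] = base * (1 + crit_chance * (crit_mult - 1))
cc as decimal = 25/100 = 0.25
cm - 1 = 2.7 - 1 = 1.7
Bonus factor = 0.25 * 1.7 = 0.425
Total multiplier = 1 + 0.425 = 1.425
Expected damage = 200 * 1.425 = 285.00

285.00 damage


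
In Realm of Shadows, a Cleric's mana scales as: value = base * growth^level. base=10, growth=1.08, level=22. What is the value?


value = base * growth^level
= 10 * 1.08^22
= 10 * 5.43654
= 54.37

54.37 mana


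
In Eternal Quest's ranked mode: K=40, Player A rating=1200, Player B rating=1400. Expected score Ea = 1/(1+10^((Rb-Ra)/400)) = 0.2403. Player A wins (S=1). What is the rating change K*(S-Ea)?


Elo update: delta = K * (S - Ea), where S = 1 (wins)
S - Ea = 1 - 0.2403 = 0.7597
Rating change = 40 * 0.7597
= 30.39

30.39 rating points


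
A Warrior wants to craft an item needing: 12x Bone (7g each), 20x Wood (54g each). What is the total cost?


Cost breakdown:
  Bone: 12 * 7 = 84
  Wood: 20 * 54 = 1080
Total = 84 + 1080 = 1164

1164 gold


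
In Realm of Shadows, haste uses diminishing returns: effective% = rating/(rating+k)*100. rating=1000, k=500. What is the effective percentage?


effective% = rating / (rating + k) * 100
= 1000 / (1000 + 500) * 100
= 1000 / 1500 * 100
= 0.666667 * 100
= 66.67%

66.67%


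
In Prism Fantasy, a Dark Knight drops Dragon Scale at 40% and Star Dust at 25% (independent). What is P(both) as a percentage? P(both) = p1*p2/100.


For independent events, P(both) = P(A) * P(B)
= 40% * 25%
= 1000 / 100 %
= 10.0%

10.0%


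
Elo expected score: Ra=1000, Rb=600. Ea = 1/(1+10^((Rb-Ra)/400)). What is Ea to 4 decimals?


Elo expected score: Ea = 1/(1 + 10^((Rb-Ra)/400))
Rb - Ra = 600 - 1000 = -400
(Rb-Ra)/400 = -400/400 = -1.0
10^-1.0 = 0.1
Ea = 1/(1 + 0.1) = 1/1.1 = 0.9091

0.9091


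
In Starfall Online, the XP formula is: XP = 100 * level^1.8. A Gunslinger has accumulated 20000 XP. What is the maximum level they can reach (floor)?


XP = 100 * level^1.8, so level = (XP / 100)^(1/1.8)
= (20000 / 100)^(1/1.8)
= 200.0^0.5556
= 18.9824
Floor: level = 18

level 18


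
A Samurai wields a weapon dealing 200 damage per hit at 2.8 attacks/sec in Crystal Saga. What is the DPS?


DPS = damage * attack_speed
= 200 * 2.8
= 560.0

560.0 DPS


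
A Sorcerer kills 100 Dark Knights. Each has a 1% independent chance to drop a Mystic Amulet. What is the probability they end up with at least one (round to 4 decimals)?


P(at least one) = 1 - P(none) = 1 - (1-p)^n
p = 1/100 = 0.01
1 - p = 0.99
(1 - p)^100 = 0.99^100 = 0.366032
P(at least one) = 1 - 0.366032 = 0.6340

0.6340


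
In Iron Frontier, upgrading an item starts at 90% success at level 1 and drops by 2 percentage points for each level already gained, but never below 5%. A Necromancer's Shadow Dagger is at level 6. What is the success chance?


raw_rate = 90 - 2 * (6 - 1)
= 90 - 2 * 5
= 90 - 10
= 80
Apply floor: max(80, 5) = 80%

80%


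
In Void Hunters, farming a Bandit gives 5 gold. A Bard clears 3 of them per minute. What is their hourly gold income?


Gold per minute = 5 * 3 = 15
Gold per hour = 15 * 60 = 900

900 gold/hour


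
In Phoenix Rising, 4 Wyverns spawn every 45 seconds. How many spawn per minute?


Spawns per minute = count * (60 / interval)
= 4 * (60 / 45)
= 4 * 1.3333
= 5.33

5.33 per minute


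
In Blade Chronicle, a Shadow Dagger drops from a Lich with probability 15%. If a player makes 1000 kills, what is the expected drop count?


Expected drops = kills * (drop_rate / 100)
= 1000 * (15 / 100)
= 1000 * 0.15
= 150.0

150.0 drops


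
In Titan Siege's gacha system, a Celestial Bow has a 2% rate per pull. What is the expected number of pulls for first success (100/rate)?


Expected pulls for a geometric distribution = 1/p = 100 / rate%
= 100 / 2
= 50.0

50.0 pulls


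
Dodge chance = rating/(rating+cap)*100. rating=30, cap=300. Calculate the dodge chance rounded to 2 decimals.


dodge% = 30 / (30 + 300) * 100
= 30 / 330 * 100
= 0.090909 * 100
= 9.09%

9.09%


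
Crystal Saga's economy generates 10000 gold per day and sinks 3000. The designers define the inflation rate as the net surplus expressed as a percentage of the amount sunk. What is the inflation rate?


Net gold = 10000 - 3000 = 7000
Inflation rate = net / sunk * 100 = 7000 / 3000 * 100
= 2.333333 * 100
= 233.33%

233.33%


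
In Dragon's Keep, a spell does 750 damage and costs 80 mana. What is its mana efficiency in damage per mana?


Efficiency = damage / mana
= 750 / 80
= 9.38

9.38 dmg/mana


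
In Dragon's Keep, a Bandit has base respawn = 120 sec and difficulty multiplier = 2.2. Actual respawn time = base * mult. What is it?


Respawn time = base * multiplier
= 120 * 2.2
= 264.0 seconds

264.0 seconds


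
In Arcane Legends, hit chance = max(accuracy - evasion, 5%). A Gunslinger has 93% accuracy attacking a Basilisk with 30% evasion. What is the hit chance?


accuracy - evasion = 93 - 30 = 63
Apply floor: max(63, 5) = 63
Hit chance = 63%

63%


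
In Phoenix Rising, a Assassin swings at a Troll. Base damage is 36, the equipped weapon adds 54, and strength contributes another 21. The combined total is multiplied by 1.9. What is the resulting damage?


Sum base + weapon + str = 36 + 54 + 21 = 111
Multiply by 1.9:
111 * 1.9 = 210.9

210.9 damage


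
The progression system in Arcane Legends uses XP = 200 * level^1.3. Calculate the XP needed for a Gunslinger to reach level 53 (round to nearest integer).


XP = 200 * level^1.3
Substitute level = 53:
XP = 200 * 53^1.3
= 200 * 174.4049
= 34881

34881 XP


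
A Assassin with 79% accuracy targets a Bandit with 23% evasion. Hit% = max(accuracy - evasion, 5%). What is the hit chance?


accuracy - evasion = 79 - 23 = 56
Apply floor: max(56, 5) = 56
Hit chance = 56%

56%


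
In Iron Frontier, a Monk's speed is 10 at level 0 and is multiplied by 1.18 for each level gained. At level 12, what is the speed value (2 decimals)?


value = base * growth^level
= 10 * 1.18^12
= 10 * 7.287593
= 72.88

72.88 speed


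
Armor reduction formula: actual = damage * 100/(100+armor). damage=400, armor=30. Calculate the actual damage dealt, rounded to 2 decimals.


actual = 400 * 100 / (100 + 30)
= 400 * 100 / 130
= 40000 / 130
= 307.69

307.69 damage


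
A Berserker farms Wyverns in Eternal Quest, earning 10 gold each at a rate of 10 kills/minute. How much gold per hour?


Gold per minute = 10 * 10 = 100
Gold per hour = 100 * 60 = 6000

6000 gold/hour


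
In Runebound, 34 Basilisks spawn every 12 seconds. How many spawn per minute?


Spawns per minute = count * (60 / interval)
= 34 * (60 / 12)
= 34 * 5.0
= 170.0

170.0 per minute


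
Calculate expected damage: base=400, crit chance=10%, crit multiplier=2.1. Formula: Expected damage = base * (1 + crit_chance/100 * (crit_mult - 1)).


E[dmg] = base * (1 + crit_chance * (crit_mult - 1))
cc as decimal = 10/100 = 0.1
cm - 1 = 2.1 - 1 = 1.1
Bonus factor = 0.1 * 1.1 = 0.11
Total multiplier = 1 + 0.11 = 1.11
Expected damage = 400 * 1.11 = 444.00

444.00 damage


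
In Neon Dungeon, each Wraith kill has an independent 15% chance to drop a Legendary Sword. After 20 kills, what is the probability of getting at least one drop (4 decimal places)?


P(at least one) = 1 - P(none) = 1 - (1-p)^n
p = 15/100 = 0.15
1 - p = 0.85
(1 - p)^20 = 0.85^20 = 0.038760
P(at least one) = 1 - 0.038760 = 0.9612

0.9612


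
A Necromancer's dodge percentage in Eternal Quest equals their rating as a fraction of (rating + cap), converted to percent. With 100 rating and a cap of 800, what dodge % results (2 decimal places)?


dodge% = 100 / (100 + 800) * 100
= 100 / 900 * 100
= 0.111111 * 100
= 11.11%

11.11%


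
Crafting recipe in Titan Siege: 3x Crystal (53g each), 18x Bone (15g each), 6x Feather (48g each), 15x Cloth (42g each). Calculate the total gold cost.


Cost breakdown:
  Crystal: 3 * 53 = 159
  Bone: 18 * 15 = 270
  Feather: 6 * 48 = 288
  Cloth: 15 * 42 = 630
Total = 159 + 270 + 288 + 630 = 1347

1347 gold


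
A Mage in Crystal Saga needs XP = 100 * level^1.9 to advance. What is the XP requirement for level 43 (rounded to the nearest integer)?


XP = 100 * level^1.9
Substitute level = 43:
XP = 100 * 43^1.9
= 100 * 1269.3754
= 126938

126938 XP


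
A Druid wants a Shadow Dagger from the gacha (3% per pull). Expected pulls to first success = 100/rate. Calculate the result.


Expected pulls for a geometric distribution = 1/p = 100 / rate%
= 100 / 3
= 33.33

33.33 pulls


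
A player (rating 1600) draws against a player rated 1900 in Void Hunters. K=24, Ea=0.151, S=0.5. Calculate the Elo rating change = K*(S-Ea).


Elo update: delta = K * (S - Ea), where S = 0.5 (draws)
S - Ea = 0.5 - 0.151 = 0.349
Rating change = 24 * 0.349
= 8.38

8.38 rating points


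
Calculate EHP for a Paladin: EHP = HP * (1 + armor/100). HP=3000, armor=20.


EHP = 3000 * (1 + 20/100)
= 3000 * (1 + 0.2)
= 3000 * 1.2
= 3600.0

3600.0 EHP


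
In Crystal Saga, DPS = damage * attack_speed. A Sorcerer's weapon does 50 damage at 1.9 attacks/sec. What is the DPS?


DPS = damage * attack_speed
= 50 * 1.9
= 95.0

95.0 DPS


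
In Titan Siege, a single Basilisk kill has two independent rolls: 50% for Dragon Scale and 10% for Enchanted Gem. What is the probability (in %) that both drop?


For independent events, P(both) = P(A) * P(B)
= 50% * 10%
= 500 / 100 %
= 5.0%

5.0%


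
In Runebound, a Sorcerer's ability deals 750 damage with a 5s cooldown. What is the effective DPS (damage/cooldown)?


DPS = damage / cooldown
= 750 / 5
= 150.00

150.00 DPS


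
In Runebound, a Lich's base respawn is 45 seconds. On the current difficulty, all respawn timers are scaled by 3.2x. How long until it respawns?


Respawn time = base * multiplier
= 45 * 3.2
= 144.0 seconds

144.0 seconds


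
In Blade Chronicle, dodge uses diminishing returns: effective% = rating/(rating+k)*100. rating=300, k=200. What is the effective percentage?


effective% = rating / (rating + k) * 100
= 300 / (300 + 200) * 100
= 300 / 500 * 100
= 0.6 * 100
= 60.00%

60.00%


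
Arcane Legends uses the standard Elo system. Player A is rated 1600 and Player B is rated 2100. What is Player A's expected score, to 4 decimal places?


Elo expected score: Ea = 1/(1 + 10^((Rb-Ra)/400))
Rb - Ra = 2100 - 1600 = 500
(Rb-Ra)/400 = 500/400 = 1.25
10^1.25 = 17.782794
Ea = 1/(1 + 17.782794) = 1/18.782794 = 0.0532

0.0532


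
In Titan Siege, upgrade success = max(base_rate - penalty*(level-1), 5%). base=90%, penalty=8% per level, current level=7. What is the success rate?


raw_rate = 90 - 8 * (7 - 1)
= 90 - 8 * 6
= 90 - 48
= 42
Apply floor: max(42, 5) = 42%

42%


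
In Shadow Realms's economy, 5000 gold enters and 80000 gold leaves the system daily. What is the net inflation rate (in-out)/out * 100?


Net gold = 5000 - 80000 = -75000
Inflation rate = net / sunk * 100 = -75000 / 80000 * 100
= -0.9375 * 100
= -93.75%

-93.75%


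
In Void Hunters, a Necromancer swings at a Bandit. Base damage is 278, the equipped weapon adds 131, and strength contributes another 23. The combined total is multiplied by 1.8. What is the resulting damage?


Sum base + weapon + str = 278 + 131 + 23 = 432
Multiply by 1.8:
432 * 1.8 = 777.6

777.6 damage


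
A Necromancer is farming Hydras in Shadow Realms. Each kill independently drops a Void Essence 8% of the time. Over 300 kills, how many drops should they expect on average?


Expected drops = kills * (drop_rate / 100)
= 300 * (8 / 100)
= 300 * 0.08
= 24.0

24.0 drops


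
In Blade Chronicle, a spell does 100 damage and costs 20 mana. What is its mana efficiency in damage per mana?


Efficiency = damage / mana
= 100 / 20
= 5.00

5.00 dmg/mana


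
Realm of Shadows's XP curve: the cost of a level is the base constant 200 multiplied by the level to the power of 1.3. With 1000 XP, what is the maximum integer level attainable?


XP = 200 * level^1.3, so level = (XP / 200)^(1/1.3)
= (1000 / 200)^(1/1.3)
= 5.0^0.7692
= 3.4488
Floor: level = 3

level 3


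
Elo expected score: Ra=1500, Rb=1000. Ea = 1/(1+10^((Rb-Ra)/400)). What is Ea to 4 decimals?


Elo expected score: Ea = 1/(1 + 10^((Rb-Ra)/400))
Rb - Ra = 1000 - 1500 = -500
(Rb-Ra)/400 = -500/400 = -1.25
10^-1.25 = 0.056234
Ea = 1/(1 + 0.056234) = 1/1.056234 = 0.9468

0.9468


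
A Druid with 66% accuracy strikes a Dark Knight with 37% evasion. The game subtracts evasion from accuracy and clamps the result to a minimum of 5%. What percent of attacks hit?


accuracy - evasion = 66 - 37 = 29
Apply floor: max(29, 5) = 29
Hit chance = 29%

29%


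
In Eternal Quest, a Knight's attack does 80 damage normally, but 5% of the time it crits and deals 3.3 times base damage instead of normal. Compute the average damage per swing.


E[dmg] = base * (1 + crit_chance * (crit_mult - 1))
cc as decimal = 5/100 = 0.05
cm - 1 = 3.3 - 1 = 2.3
Bonus factor = 0.05 * 2.3 = 0.115
Total multiplier = 1 + 0.115 = 1.115
Expected damage = 80 * 1.115 = 89.20

89.20 damage


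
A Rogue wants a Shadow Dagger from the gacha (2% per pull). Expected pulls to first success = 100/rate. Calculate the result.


Expected pulls for a geometric distribution = 1/p = 100 / rate%
= 100 / 2
= 50.0

50.0 pulls


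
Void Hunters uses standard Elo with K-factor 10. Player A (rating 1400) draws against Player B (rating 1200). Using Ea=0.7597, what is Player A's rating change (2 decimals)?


Elo update: delta = K * (S - Ea), where S = 0.5 (draws)
S - Ea = 0.5 - 0.7597 = -0.2597
Rating change = 10 * -0.2597
= -2.60

-2.60 rating points


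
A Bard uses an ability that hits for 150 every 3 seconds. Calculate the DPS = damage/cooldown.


DPS = damage / cooldown
= 150 / 3
= 50.00

50.00 DPS


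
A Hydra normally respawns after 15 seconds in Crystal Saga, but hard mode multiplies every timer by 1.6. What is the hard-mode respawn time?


Respawn time = base * multiplier
= 15 * 1.6
= 24.0 seconds

24.0 seconds


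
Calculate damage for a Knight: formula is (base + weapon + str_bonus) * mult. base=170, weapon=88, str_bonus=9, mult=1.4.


Sum base + weapon + str = 170 + 88 + 9 = 267
Multiply by 1.4:
267 * 1.4 = 373.8

373.8 damage


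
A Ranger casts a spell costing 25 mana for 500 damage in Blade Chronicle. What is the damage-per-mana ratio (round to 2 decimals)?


Efficiency = damage / mana
= 500 / 25
= 20.00

20.00 dmg/mana


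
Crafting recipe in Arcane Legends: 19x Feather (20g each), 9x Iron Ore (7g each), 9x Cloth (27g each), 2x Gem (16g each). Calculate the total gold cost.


Cost breakdown:
  Feather: 19 * 20 = 380
  Iron Ore: 9 * 7 = 63
  Cloth: 9 * 27 = 243
  Gem: 2 * 16 = 32
Total = 380 + 63 + 243 + 32 = 718

718 gold


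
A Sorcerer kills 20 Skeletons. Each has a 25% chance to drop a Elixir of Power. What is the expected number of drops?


Expected drops = kills * (drop_rate / 100)
= 20 * (25 / 100)
= 20 * 0.25
= 5.0

5.0 drops


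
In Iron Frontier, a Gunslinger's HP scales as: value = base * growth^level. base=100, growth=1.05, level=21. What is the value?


value = base * growth^level
= 100 * 1.05^21
= 100 * 2.785963
= 278.60

278.60 HP


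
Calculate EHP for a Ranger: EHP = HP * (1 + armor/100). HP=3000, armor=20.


EHP = 3000 * (1 + 20/100)
= 3000 * (1 + 0.2)
= 3000 * 1.2
= 3600.0

3600.0 EHP


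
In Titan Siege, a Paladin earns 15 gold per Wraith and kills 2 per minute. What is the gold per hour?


Gold per minute = 15 * 2 = 30
Gold per hour = 30 * 60 = 1800

1800 gold/hour


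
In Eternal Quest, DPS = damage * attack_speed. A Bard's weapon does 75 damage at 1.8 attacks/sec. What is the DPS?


DPS = damage * attack_speed
= 75 * 1.8
= 135.0

135.0 DPS


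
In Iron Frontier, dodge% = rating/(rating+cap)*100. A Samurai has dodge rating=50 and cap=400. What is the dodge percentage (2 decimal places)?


dodge% = 50 / (50 + 400) * 100
= 50 / 450 * 100
= 0.111111 * 100
= 11.11%

11.11%


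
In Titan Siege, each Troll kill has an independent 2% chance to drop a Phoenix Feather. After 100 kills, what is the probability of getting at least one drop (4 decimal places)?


P(at least one) = 1 - P(none) = 1 - (1-p)^n
p = 2/100 = 0.02
1 - p = 0.98
(1 - p)^100 = 0.98^100 = 0.132620
P(at least one) = 1 - 0.132620 = 0.8674

0.8674


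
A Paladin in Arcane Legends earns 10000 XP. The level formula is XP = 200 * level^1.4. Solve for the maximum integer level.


XP = 200 * level^1.4, so level = (XP / 200)^(1/1.4)
= (10000 / 200)^(1/1.4)
= 50.0^0.7143
= 16.3512
Floor: level = 16

level 16


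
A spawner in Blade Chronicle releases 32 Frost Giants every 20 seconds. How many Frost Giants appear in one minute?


Spawns per minute = count * (60 / interval)
= 32 * (60 / 20)
= 32 * 3.0
= 96.0

96.0 per minute


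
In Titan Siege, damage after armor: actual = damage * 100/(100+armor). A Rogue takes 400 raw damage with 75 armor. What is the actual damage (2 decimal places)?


actual = 400 * 100 / (100 + 75)
= 400 * 100 / 175
= 40000 / 175
= 228.57

228.57 damage


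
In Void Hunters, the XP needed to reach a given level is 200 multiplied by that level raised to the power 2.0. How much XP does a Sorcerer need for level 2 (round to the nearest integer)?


XP = 200 * level^2.0
Substitute level = 2:
XP = 200 * 2^2.0
= 200 * 4.0
= 800

800 XP


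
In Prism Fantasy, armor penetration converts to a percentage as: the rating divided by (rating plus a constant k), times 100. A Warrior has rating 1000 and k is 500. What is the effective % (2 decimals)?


effective% = rating / (rating + k) * 100
= 1000 / (1000 + 500) * 100
= 1000 / 1500 * 100
= 0.666667 * 100
= 66.67%

66.67%


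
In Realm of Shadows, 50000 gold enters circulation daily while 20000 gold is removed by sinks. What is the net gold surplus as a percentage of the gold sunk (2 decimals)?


Net gold = 50000 - 20000 = 30000
Inflation rate = net / sunk * 100 = 30000 / 20000 * 100
= 1.5 * 100
= 150.00%

150.00%


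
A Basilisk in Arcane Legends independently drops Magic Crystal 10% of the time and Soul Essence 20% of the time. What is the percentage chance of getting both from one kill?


For independent events, P(both) = P(A) * P(B)
= 10% * 20%
= 200 / 100 %
= 2.0%

2.0%


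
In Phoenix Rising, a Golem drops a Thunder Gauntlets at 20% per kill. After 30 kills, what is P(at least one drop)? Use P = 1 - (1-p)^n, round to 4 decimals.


P(at least one) = 1 - P(none) = 1 - (1-p)^n
p = 20/100 = 0.2
1 - p = 0.8
(1 - p)^30 = 0.8^30 = 0.001238
P(at least one) = 1 - 0.001238 = 0.9988

0.9988


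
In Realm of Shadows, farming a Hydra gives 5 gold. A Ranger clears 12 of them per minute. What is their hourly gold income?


Gold per minute = 5 * 12 = 60
Gold per hour = 60 * 60 = 3600

3600 gold/hour


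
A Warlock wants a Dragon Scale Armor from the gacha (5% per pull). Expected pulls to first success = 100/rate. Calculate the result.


Expected pulls for a geometric distribution = 1/p = 100 / rate%
= 100 / 5
= 20.0

20.0 pulls


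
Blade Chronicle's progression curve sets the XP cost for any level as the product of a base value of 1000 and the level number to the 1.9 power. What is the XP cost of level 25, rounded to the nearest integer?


XP = 1000 * level^1.9
Substitute level = 25:
XP = 1000 * 25^1.9
= 1000 * 452.9873
= 452987

452987 XP


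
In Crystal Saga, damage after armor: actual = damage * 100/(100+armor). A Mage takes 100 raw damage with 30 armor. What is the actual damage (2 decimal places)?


actual = 100 * 100 / (100 + 30)
= 100 * 100 / 130
= 10000 / 130
= 76.92

76.92 damage


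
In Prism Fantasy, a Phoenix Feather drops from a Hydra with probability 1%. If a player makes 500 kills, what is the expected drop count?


Expected drops = kills * (drop_rate / 100)
= 500 * (1 / 100)
= 500 * 0.01
= 5.0

5.0 drops


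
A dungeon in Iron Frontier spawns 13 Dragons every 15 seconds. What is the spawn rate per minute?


Spawns per minute = count * (60 / interval)
= 13 * (60 / 15)
= 13 * 4.0
= 52.0

52.0 per minute


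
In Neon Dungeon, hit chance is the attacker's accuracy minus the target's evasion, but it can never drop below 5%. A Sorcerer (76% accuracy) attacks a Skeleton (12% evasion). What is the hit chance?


accuracy - evasion = 76 - 12 = 64
Apply floor: max(64, 5) = 64
Hit chance = 64%

64%


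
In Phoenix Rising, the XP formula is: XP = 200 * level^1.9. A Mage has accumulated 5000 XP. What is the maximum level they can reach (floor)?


XP = 200 * level^1.9, so level = (XP / 200)^(1/1.9)
= (5000 / 200)^(1/1.9)
= 25.0^0.5263
= 5.442
Floor: level = 5

level 5
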